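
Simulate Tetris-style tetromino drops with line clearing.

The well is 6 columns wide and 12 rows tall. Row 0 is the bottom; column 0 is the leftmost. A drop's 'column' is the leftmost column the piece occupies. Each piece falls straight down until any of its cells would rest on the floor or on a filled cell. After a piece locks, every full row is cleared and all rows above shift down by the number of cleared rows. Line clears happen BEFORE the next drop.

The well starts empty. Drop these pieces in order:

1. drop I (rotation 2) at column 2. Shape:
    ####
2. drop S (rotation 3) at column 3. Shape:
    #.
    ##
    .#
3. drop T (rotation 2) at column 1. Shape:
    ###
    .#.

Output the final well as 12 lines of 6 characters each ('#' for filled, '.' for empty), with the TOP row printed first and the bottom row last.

Drop 1: I rot2 at col 2 lands with bottom-row=0; cleared 0 line(s) (total 0); column heights now [0 0 1 1 1 1], max=1
Drop 2: S rot3 at col 3 lands with bottom-row=1; cleared 0 line(s) (total 0); column heights now [0 0 1 4 3 1], max=4
Drop 3: T rot2 at col 1 lands with bottom-row=3; cleared 0 line(s) (total 0); column heights now [0 5 5 5 3 1], max=5

Answer: ......
......
......
......
......
......
......
.###..
..##..
...##.
....#.
..####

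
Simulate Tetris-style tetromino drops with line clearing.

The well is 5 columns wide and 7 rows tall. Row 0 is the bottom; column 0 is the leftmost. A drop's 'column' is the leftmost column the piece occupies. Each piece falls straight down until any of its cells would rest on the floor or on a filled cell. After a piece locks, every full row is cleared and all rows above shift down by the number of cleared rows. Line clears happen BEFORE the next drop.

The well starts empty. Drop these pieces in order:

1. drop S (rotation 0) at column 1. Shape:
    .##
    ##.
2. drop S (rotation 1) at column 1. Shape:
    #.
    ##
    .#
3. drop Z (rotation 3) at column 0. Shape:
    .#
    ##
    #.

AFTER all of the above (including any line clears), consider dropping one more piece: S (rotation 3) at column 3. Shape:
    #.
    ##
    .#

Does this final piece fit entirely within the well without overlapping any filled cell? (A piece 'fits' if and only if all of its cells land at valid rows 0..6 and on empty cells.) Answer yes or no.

Answer: yes

Derivation:
Drop 1: S rot0 at col 1 lands with bottom-row=0; cleared 0 line(s) (total 0); column heights now [0 1 2 2 0], max=2
Drop 2: S rot1 at col 1 lands with bottom-row=2; cleared 0 line(s) (total 0); column heights now [0 5 4 2 0], max=5
Drop 3: Z rot3 at col 0 lands with bottom-row=4; cleared 0 line(s) (total 0); column heights now [6 7 4 2 0], max=7
Test piece S rot3 at col 3 (width 2): heights before test = [6 7 4 2 0]; fits = True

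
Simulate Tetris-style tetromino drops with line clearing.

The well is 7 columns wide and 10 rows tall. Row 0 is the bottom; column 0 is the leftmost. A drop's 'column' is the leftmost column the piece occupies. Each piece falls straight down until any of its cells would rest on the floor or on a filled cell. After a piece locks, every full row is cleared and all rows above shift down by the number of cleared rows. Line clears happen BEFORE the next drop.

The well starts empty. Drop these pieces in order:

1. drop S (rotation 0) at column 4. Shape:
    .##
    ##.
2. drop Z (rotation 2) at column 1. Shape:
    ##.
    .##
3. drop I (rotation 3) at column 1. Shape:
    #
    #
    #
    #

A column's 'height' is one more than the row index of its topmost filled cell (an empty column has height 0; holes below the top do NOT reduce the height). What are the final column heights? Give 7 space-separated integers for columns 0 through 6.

Drop 1: S rot0 at col 4 lands with bottom-row=0; cleared 0 line(s) (total 0); column heights now [0 0 0 0 1 2 2], max=2
Drop 2: Z rot2 at col 1 lands with bottom-row=0; cleared 0 line(s) (total 0); column heights now [0 2 2 1 1 2 2], max=2
Drop 3: I rot3 at col 1 lands with bottom-row=2; cleared 0 line(s) (total 0); column heights now [0 6 2 1 1 2 2], max=6

Answer: 0 6 2 1 1 2 2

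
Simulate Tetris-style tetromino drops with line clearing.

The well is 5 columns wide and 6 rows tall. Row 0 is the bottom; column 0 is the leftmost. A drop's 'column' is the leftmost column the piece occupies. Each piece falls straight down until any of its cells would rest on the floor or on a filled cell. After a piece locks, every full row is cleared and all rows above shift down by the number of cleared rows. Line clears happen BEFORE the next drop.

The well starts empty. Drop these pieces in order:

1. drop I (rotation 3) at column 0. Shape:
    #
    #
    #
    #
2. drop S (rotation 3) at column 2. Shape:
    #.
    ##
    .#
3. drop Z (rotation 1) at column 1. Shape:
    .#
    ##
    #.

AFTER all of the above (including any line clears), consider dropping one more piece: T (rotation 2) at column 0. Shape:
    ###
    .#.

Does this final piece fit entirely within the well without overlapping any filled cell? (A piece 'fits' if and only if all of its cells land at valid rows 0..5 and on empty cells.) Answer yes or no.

Drop 1: I rot3 at col 0 lands with bottom-row=0; cleared 0 line(s) (total 0); column heights now [4 0 0 0 0], max=4
Drop 2: S rot3 at col 2 lands with bottom-row=0; cleared 0 line(s) (total 0); column heights now [4 0 3 2 0], max=4
Drop 3: Z rot1 at col 1 lands with bottom-row=2; cleared 0 line(s) (total 0); column heights now [4 4 5 2 0], max=5
Test piece T rot2 at col 0 (width 3): heights before test = [4 4 5 2 0]; fits = True

Answer: yes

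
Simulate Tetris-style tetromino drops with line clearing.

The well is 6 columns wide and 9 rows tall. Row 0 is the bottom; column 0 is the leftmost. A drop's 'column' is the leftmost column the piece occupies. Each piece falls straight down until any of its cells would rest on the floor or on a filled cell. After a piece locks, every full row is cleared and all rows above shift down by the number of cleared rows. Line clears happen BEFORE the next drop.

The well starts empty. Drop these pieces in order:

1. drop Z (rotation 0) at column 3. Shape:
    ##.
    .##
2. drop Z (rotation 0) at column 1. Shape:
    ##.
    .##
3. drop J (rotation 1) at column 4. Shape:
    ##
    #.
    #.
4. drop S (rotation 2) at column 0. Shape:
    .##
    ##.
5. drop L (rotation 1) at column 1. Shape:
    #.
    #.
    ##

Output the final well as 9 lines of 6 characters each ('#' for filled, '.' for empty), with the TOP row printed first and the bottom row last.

Drop 1: Z rot0 at col 3 lands with bottom-row=0; cleared 0 line(s) (total 0); column heights now [0 0 0 2 2 1], max=2
Drop 2: Z rot0 at col 1 lands with bottom-row=2; cleared 0 line(s) (total 0); column heights now [0 4 4 3 2 1], max=4
Drop 3: J rot1 at col 4 lands with bottom-row=2; cleared 0 line(s) (total 0); column heights now [0 4 4 3 5 5], max=5
Drop 4: S rot2 at col 0 lands with bottom-row=4; cleared 0 line(s) (total 0); column heights now [5 6 6 3 5 5], max=6
Drop 5: L rot1 at col 1 lands with bottom-row=6; cleared 0 line(s) (total 0); column heights now [5 9 7 3 5 5], max=9

Answer: .#....
.#....
.##...
.##...
##..##
.##.#.
..###.
...##.
....##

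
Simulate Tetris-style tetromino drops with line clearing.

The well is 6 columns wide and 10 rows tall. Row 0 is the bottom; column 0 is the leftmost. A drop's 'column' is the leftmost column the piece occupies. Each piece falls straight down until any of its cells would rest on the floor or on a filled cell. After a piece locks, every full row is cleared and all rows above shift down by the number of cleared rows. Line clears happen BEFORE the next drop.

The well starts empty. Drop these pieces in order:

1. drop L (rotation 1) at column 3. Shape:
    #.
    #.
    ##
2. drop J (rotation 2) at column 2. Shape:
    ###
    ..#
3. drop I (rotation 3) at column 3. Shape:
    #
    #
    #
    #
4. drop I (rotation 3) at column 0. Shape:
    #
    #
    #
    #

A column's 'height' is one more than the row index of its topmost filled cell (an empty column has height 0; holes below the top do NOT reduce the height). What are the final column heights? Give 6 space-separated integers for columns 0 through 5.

Answer: 4 0 4 8 4 0

Derivation:
Drop 1: L rot1 at col 3 lands with bottom-row=0; cleared 0 line(s) (total 0); column heights now [0 0 0 3 1 0], max=3
Drop 2: J rot2 at col 2 lands with bottom-row=2; cleared 0 line(s) (total 0); column heights now [0 0 4 4 4 0], max=4
Drop 3: I rot3 at col 3 lands with bottom-row=4; cleared 0 line(s) (total 0); column heights now [0 0 4 8 4 0], max=8
Drop 4: I rot3 at col 0 lands with bottom-row=0; cleared 0 line(s) (total 0); column heights now [4 0 4 8 4 0], max=8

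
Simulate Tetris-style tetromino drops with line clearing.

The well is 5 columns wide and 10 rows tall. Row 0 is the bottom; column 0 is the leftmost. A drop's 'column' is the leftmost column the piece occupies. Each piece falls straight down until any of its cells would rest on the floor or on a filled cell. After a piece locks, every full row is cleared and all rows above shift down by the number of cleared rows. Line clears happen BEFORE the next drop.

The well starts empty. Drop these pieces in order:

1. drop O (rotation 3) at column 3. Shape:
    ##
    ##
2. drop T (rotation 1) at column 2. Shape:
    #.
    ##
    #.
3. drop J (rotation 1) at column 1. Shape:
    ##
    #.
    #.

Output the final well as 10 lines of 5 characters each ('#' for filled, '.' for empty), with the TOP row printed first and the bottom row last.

Drop 1: O rot3 at col 3 lands with bottom-row=0; cleared 0 line(s) (total 0); column heights now [0 0 0 2 2], max=2
Drop 2: T rot1 at col 2 lands with bottom-row=1; cleared 0 line(s) (total 0); column heights now [0 0 4 3 2], max=4
Drop 3: J rot1 at col 1 lands with bottom-row=2; cleared 0 line(s) (total 0); column heights now [0 5 5 3 2], max=5

Answer: .....
.....
.....
.....
.....
.##..
.##..
.###.
..###
...##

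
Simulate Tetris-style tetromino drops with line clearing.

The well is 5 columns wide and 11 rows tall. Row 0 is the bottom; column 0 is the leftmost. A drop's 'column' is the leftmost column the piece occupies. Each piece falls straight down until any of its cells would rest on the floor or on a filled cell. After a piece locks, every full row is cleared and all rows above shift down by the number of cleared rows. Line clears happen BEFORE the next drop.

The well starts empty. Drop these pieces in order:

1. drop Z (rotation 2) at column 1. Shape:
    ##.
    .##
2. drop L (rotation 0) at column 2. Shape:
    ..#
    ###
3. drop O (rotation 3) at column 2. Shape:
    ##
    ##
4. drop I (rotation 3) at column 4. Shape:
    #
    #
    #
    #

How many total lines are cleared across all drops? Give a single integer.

Drop 1: Z rot2 at col 1 lands with bottom-row=0; cleared 0 line(s) (total 0); column heights now [0 2 2 1 0], max=2
Drop 2: L rot0 at col 2 lands with bottom-row=2; cleared 0 line(s) (total 0); column heights now [0 2 3 3 4], max=4
Drop 3: O rot3 at col 2 lands with bottom-row=3; cleared 0 line(s) (total 0); column heights now [0 2 5 5 4], max=5
Drop 4: I rot3 at col 4 lands with bottom-row=4; cleared 0 line(s) (total 0); column heights now [0 2 5 5 8], max=8

Answer: 0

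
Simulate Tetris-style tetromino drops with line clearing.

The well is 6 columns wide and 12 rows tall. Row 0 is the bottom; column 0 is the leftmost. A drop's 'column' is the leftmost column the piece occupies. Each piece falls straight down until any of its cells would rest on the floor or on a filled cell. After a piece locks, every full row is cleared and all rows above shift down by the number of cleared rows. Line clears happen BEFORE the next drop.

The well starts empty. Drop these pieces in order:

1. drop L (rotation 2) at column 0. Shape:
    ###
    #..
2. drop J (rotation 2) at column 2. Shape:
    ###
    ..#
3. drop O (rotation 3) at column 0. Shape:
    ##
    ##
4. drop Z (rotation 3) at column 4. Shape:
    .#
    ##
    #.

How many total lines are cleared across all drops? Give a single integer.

Answer: 0

Derivation:
Drop 1: L rot2 at col 0 lands with bottom-row=0; cleared 0 line(s) (total 0); column heights now [2 2 2 0 0 0], max=2
Drop 2: J rot2 at col 2 lands with bottom-row=1; cleared 0 line(s) (total 0); column heights now [2 2 3 3 3 0], max=3
Drop 3: O rot3 at col 0 lands with bottom-row=2; cleared 0 line(s) (total 0); column heights now [4 4 3 3 3 0], max=4
Drop 4: Z rot3 at col 4 lands with bottom-row=3; cleared 0 line(s) (total 0); column heights now [4 4 3 3 5 6], max=6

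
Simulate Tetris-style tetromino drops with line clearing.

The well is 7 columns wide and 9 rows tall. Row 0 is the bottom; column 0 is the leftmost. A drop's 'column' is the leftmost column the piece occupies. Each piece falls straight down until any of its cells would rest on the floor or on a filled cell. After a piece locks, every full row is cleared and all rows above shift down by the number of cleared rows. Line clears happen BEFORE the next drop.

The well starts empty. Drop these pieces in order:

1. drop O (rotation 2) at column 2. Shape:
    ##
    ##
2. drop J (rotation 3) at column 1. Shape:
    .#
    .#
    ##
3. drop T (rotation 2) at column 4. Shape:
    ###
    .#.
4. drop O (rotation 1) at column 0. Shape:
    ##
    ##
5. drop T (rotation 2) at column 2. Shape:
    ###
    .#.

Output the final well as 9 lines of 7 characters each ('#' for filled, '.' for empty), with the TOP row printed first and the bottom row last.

Drop 1: O rot2 at col 2 lands with bottom-row=0; cleared 0 line(s) (total 0); column heights now [0 0 2 2 0 0 0], max=2
Drop 2: J rot3 at col 1 lands with bottom-row=2; cleared 0 line(s) (total 0); column heights now [0 3 5 2 0 0 0], max=5
Drop 3: T rot2 at col 4 lands with bottom-row=0; cleared 0 line(s) (total 0); column heights now [0 3 5 2 2 2 2], max=5
Drop 4: O rot1 at col 0 lands with bottom-row=3; cleared 0 line(s) (total 0); column heights now [5 5 5 2 2 2 2], max=5
Drop 5: T rot2 at col 2 lands with bottom-row=4; cleared 0 line(s) (total 0); column heights now [5 5 6 6 6 2 2], max=6

Answer: .......
.......
.......
..###..
####...
###....
.##....
..#####
..##.#.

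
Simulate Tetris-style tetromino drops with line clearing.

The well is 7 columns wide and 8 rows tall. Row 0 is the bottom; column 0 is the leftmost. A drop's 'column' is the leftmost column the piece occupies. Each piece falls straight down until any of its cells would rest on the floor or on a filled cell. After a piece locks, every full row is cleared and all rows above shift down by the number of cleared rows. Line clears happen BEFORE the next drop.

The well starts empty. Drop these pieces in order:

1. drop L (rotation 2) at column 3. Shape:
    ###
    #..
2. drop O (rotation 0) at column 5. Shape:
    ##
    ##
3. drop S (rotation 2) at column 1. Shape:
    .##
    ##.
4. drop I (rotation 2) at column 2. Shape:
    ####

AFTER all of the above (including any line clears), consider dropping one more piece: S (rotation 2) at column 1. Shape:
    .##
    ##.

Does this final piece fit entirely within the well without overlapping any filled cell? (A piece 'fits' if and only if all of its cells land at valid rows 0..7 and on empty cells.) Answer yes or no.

Answer: yes

Derivation:
Drop 1: L rot2 at col 3 lands with bottom-row=0; cleared 0 line(s) (total 0); column heights now [0 0 0 2 2 2 0], max=2
Drop 2: O rot0 at col 5 lands with bottom-row=2; cleared 0 line(s) (total 0); column heights now [0 0 0 2 2 4 4], max=4
Drop 3: S rot2 at col 1 lands with bottom-row=1; cleared 0 line(s) (total 0); column heights now [0 2 3 3 2 4 4], max=4
Drop 4: I rot2 at col 2 lands with bottom-row=4; cleared 0 line(s) (total 0); column heights now [0 2 5 5 5 5 4], max=5
Test piece S rot2 at col 1 (width 3): heights before test = [0 2 5 5 5 5 4]; fits = True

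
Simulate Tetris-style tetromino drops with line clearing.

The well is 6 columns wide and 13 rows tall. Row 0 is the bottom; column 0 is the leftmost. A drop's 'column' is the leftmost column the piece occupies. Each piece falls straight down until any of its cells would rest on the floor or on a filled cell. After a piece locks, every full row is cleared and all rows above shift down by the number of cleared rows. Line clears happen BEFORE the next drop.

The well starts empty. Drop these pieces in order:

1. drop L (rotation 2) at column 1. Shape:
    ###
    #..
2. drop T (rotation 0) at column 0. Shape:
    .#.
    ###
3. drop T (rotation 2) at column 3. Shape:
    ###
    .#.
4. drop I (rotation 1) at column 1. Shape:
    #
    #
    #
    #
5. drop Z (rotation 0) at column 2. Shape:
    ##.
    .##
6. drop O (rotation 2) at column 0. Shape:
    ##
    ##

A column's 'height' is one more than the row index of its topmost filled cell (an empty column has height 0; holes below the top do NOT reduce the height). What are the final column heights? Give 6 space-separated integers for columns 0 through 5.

Answer: 9 9 4 4 3 0

Derivation:
Drop 1: L rot2 at col 1 lands with bottom-row=0; cleared 0 line(s) (total 0); column heights now [0 2 2 2 0 0], max=2
Drop 2: T rot0 at col 0 lands with bottom-row=2; cleared 0 line(s) (total 0); column heights now [3 4 3 2 0 0], max=4
Drop 3: T rot2 at col 3 lands with bottom-row=1; cleared 1 line(s) (total 1); column heights now [0 3 2 2 2 0], max=3
Drop 4: I rot1 at col 1 lands with bottom-row=3; cleared 0 line(s) (total 1); column heights now [0 7 2 2 2 0], max=7
Drop 5: Z rot0 at col 2 lands with bottom-row=2; cleared 0 line(s) (total 1); column heights now [0 7 4 4 3 0], max=7
Drop 6: O rot2 at col 0 lands with bottom-row=7; cleared 0 line(s) (total 1); column heights now [9 9 4 4 3 0], max=9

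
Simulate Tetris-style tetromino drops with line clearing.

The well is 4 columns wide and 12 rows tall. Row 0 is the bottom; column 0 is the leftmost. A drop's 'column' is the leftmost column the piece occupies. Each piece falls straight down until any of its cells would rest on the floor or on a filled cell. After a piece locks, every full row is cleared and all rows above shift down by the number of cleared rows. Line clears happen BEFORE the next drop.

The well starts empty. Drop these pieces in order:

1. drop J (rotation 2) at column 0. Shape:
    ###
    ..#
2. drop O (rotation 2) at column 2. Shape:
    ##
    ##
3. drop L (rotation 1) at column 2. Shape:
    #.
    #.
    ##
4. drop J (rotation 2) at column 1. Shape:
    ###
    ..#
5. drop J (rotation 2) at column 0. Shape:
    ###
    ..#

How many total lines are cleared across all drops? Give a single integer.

Answer: 0

Derivation:
Drop 1: J rot2 at col 0 lands with bottom-row=0; cleared 0 line(s) (total 0); column heights now [2 2 2 0], max=2
Drop 2: O rot2 at col 2 lands with bottom-row=2; cleared 0 line(s) (total 0); column heights now [2 2 4 4], max=4
Drop 3: L rot1 at col 2 lands with bottom-row=4; cleared 0 line(s) (total 0); column heights now [2 2 7 5], max=7
Drop 4: J rot2 at col 1 lands with bottom-row=6; cleared 0 line(s) (total 0); column heights now [2 8 8 8], max=8
Drop 5: J rot2 at col 0 lands with bottom-row=8; cleared 0 line(s) (total 0); column heights now [10 10 10 8], max=10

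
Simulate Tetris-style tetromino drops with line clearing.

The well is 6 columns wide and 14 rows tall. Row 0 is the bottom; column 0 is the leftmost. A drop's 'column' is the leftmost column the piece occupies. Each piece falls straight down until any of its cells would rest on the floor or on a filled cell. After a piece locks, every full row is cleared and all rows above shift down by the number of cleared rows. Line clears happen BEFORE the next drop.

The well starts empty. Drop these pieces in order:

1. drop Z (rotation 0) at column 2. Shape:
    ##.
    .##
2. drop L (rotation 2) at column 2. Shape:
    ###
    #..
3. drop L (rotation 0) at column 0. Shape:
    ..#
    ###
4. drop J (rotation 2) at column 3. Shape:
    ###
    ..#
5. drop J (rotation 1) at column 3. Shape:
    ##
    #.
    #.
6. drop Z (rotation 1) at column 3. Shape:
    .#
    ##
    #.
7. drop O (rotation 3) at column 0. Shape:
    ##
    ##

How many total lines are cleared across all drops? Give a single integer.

Drop 1: Z rot0 at col 2 lands with bottom-row=0; cleared 0 line(s) (total 0); column heights now [0 0 2 2 1 0], max=2
Drop 2: L rot2 at col 2 lands with bottom-row=2; cleared 0 line(s) (total 0); column heights now [0 0 4 4 4 0], max=4
Drop 3: L rot0 at col 0 lands with bottom-row=4; cleared 0 line(s) (total 0); column heights now [5 5 6 4 4 0], max=6
Drop 4: J rot2 at col 3 lands with bottom-row=3; cleared 1 line(s) (total 1); column heights now [0 0 5 4 4 4], max=5
Drop 5: J rot1 at col 3 lands with bottom-row=4; cleared 0 line(s) (total 1); column heights now [0 0 5 7 7 4], max=7
Drop 6: Z rot1 at col 3 lands with bottom-row=7; cleared 0 line(s) (total 1); column heights now [0 0 5 9 10 4], max=10
Drop 7: O rot3 at col 0 lands with bottom-row=0; cleared 0 line(s) (total 1); column heights now [2 2 5 9 10 4], max=10

Answer: 1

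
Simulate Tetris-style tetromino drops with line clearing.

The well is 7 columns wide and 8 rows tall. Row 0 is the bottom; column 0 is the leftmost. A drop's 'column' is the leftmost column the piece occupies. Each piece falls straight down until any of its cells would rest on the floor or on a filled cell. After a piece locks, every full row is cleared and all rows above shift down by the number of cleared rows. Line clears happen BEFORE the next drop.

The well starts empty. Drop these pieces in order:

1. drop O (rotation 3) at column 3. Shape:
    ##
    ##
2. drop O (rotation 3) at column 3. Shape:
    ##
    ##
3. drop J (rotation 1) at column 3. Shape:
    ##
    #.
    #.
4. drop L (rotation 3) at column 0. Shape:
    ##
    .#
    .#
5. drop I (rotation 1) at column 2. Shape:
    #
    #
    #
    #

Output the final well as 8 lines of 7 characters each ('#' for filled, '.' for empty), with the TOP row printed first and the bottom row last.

Drop 1: O rot3 at col 3 lands with bottom-row=0; cleared 0 line(s) (total 0); column heights now [0 0 0 2 2 0 0], max=2
Drop 2: O rot3 at col 3 lands with bottom-row=2; cleared 0 line(s) (total 0); column heights now [0 0 0 4 4 0 0], max=4
Drop 3: J rot1 at col 3 lands with bottom-row=4; cleared 0 line(s) (total 0); column heights now [0 0 0 7 7 0 0], max=7
Drop 4: L rot3 at col 0 lands with bottom-row=0; cleared 0 line(s) (total 0); column heights now [3 3 0 7 7 0 0], max=7
Drop 5: I rot1 at col 2 lands with bottom-row=0; cleared 0 line(s) (total 0); column heights now [3 3 4 7 7 0 0], max=7

Answer: .......
...##..
...#...
...#...
..###..
#####..
.####..
.####..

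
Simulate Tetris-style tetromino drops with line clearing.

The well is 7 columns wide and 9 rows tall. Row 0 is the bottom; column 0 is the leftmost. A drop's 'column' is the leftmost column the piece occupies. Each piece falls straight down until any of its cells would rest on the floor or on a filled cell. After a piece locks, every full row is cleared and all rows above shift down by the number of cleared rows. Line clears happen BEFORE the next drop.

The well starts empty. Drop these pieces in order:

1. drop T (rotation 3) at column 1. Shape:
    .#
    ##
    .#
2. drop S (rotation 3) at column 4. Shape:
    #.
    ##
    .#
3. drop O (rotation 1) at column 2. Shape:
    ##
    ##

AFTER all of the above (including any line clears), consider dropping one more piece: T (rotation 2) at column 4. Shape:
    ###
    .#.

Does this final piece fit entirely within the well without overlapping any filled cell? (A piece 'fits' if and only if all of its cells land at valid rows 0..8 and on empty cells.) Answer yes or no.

Answer: yes

Derivation:
Drop 1: T rot3 at col 1 lands with bottom-row=0; cleared 0 line(s) (total 0); column heights now [0 2 3 0 0 0 0], max=3
Drop 2: S rot3 at col 4 lands with bottom-row=0; cleared 0 line(s) (total 0); column heights now [0 2 3 0 3 2 0], max=3
Drop 3: O rot1 at col 2 lands with bottom-row=3; cleared 0 line(s) (total 0); column heights now [0 2 5 5 3 2 0], max=5
Test piece T rot2 at col 4 (width 3): heights before test = [0 2 5 5 3 2 0]; fits = True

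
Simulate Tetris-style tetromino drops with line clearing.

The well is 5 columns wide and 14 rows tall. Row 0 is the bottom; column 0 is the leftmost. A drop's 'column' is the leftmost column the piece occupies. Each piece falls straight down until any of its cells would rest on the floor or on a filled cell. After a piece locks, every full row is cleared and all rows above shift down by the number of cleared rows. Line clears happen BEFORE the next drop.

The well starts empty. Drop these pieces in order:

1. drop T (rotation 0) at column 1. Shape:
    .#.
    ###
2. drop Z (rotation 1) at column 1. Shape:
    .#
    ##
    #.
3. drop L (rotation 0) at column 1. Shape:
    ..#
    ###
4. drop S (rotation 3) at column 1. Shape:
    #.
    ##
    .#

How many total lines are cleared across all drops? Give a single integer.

Answer: 0

Derivation:
Drop 1: T rot0 at col 1 lands with bottom-row=0; cleared 0 line(s) (total 0); column heights now [0 1 2 1 0], max=2
Drop 2: Z rot1 at col 1 lands with bottom-row=1; cleared 0 line(s) (total 0); column heights now [0 3 4 1 0], max=4
Drop 3: L rot0 at col 1 lands with bottom-row=4; cleared 0 line(s) (total 0); column heights now [0 5 5 6 0], max=6
Drop 4: S rot3 at col 1 lands with bottom-row=5; cleared 0 line(s) (total 0); column heights now [0 8 7 6 0], max=8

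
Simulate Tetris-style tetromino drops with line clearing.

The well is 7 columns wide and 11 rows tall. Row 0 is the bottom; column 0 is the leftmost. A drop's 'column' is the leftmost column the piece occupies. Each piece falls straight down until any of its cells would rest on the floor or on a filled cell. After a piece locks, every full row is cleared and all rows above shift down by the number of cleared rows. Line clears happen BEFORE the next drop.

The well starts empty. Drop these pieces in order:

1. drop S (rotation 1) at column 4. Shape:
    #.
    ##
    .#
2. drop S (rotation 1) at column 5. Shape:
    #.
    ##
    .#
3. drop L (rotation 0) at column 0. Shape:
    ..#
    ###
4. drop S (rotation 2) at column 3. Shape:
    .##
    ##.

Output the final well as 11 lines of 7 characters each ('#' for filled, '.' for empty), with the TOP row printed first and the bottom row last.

Drop 1: S rot1 at col 4 lands with bottom-row=0; cleared 0 line(s) (total 0); column heights now [0 0 0 0 3 2 0], max=3
Drop 2: S rot1 at col 5 lands with bottom-row=1; cleared 0 line(s) (total 0); column heights now [0 0 0 0 3 4 3], max=4
Drop 3: L rot0 at col 0 lands with bottom-row=0; cleared 0 line(s) (total 0); column heights now [1 1 2 0 3 4 3], max=4
Drop 4: S rot2 at col 3 lands with bottom-row=3; cleared 0 line(s) (total 0); column heights now [1 1 2 4 5 5 3], max=5

Answer: .......
.......
.......
.......
.......
.......
....##.
...###.
....###
..#.###
###..#.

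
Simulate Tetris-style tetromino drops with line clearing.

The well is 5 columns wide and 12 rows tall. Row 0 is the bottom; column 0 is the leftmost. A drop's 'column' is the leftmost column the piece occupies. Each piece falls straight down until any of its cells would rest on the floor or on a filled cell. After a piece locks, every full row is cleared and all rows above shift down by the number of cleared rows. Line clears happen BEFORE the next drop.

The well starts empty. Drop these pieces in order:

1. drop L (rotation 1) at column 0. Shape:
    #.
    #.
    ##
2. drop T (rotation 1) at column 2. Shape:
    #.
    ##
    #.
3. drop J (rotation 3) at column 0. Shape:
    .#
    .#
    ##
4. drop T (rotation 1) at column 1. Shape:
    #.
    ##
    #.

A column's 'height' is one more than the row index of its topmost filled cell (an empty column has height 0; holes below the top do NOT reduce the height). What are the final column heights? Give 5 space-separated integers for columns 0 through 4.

Drop 1: L rot1 at col 0 lands with bottom-row=0; cleared 0 line(s) (total 0); column heights now [3 1 0 0 0], max=3
Drop 2: T rot1 at col 2 lands with bottom-row=0; cleared 0 line(s) (total 0); column heights now [3 1 3 2 0], max=3
Drop 3: J rot3 at col 0 lands with bottom-row=3; cleared 0 line(s) (total 0); column heights now [4 6 3 2 0], max=6
Drop 4: T rot1 at col 1 lands with bottom-row=6; cleared 0 line(s) (total 0); column heights now [4 9 8 2 0], max=9

Answer: 4 9 8 2 0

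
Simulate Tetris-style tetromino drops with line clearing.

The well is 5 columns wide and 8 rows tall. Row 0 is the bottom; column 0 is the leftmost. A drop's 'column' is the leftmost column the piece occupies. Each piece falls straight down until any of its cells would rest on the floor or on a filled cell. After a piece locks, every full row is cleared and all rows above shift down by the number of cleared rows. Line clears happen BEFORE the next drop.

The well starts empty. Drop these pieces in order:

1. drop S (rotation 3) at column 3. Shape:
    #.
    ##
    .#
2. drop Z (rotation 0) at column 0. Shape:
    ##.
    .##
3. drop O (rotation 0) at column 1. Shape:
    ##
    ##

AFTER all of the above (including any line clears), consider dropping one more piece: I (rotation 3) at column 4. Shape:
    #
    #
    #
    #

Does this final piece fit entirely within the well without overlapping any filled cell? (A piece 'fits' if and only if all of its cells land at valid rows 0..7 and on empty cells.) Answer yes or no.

Answer: yes

Derivation:
Drop 1: S rot3 at col 3 lands with bottom-row=0; cleared 0 line(s) (total 0); column heights now [0 0 0 3 2], max=3
Drop 2: Z rot0 at col 0 lands with bottom-row=0; cleared 0 line(s) (total 0); column heights now [2 2 1 3 2], max=3
Drop 3: O rot0 at col 1 lands with bottom-row=2; cleared 0 line(s) (total 0); column heights now [2 4 4 3 2], max=4
Test piece I rot3 at col 4 (width 1): heights before test = [2 4 4 3 2]; fits = True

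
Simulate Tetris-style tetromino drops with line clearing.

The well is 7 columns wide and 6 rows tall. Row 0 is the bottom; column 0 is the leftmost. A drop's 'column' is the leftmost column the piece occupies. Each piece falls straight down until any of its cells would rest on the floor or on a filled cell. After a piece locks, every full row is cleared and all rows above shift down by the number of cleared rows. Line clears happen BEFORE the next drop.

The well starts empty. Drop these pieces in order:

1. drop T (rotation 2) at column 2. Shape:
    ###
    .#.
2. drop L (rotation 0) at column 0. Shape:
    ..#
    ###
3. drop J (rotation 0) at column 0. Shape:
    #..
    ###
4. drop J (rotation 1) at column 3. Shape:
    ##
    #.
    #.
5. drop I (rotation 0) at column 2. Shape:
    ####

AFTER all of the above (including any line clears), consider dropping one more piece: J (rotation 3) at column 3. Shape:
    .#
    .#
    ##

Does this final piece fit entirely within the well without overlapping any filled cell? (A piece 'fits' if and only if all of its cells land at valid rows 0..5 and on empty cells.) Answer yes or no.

Answer: no

Derivation:
Drop 1: T rot2 at col 2 lands with bottom-row=0; cleared 0 line(s) (total 0); column heights now [0 0 2 2 2 0 0], max=2
Drop 2: L rot0 at col 0 lands with bottom-row=2; cleared 0 line(s) (total 0); column heights now [3 3 4 2 2 0 0], max=4
Drop 3: J rot0 at col 0 lands with bottom-row=4; cleared 0 line(s) (total 0); column heights now [6 5 5 2 2 0 0], max=6
Drop 4: J rot1 at col 3 lands with bottom-row=2; cleared 0 line(s) (total 0); column heights now [6 5 5 5 5 0 0], max=6
Drop 5: I rot0 at col 2 lands with bottom-row=5; cleared 0 line(s) (total 0); column heights now [6 5 6 6 6 6 0], max=6
Test piece J rot3 at col 3 (width 2): heights before test = [6 5 6 6 6 6 0]; fits = False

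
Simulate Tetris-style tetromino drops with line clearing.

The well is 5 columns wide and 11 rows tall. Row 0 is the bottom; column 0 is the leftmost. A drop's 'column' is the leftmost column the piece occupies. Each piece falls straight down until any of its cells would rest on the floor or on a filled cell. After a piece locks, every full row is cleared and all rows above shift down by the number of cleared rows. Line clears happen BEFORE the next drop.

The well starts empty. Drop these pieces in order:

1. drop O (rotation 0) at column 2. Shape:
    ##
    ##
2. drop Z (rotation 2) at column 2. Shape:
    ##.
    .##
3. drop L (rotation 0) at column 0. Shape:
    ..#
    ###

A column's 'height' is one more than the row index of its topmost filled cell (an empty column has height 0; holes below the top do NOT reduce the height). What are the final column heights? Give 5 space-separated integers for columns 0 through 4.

Answer: 5 5 6 4 3

Derivation:
Drop 1: O rot0 at col 2 lands with bottom-row=0; cleared 0 line(s) (total 0); column heights now [0 0 2 2 0], max=2
Drop 2: Z rot2 at col 2 lands with bottom-row=2; cleared 0 line(s) (total 0); column heights now [0 0 4 4 3], max=4
Drop 3: L rot0 at col 0 lands with bottom-row=4; cleared 0 line(s) (total 0); column heights now [5 5 6 4 3], max=6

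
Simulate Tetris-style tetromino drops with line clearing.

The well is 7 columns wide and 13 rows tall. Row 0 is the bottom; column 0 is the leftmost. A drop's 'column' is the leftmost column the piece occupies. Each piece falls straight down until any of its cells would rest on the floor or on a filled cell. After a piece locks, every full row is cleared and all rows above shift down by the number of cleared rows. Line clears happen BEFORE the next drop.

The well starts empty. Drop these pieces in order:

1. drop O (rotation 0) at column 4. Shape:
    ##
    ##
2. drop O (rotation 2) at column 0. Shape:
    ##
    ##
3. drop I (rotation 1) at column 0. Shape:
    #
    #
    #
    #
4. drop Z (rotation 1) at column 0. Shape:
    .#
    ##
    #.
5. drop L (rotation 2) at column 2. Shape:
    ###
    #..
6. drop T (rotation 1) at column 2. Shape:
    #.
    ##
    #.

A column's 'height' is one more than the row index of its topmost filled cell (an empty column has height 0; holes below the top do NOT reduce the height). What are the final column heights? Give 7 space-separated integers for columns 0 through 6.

Drop 1: O rot0 at col 4 lands with bottom-row=0; cleared 0 line(s) (total 0); column heights now [0 0 0 0 2 2 0], max=2
Drop 2: O rot2 at col 0 lands with bottom-row=0; cleared 0 line(s) (total 0); column heights now [2 2 0 0 2 2 0], max=2
Drop 3: I rot1 at col 0 lands with bottom-row=2; cleared 0 line(s) (total 0); column heights now [6 2 0 0 2 2 0], max=6
Drop 4: Z rot1 at col 0 lands with bottom-row=6; cleared 0 line(s) (total 0); column heights now [8 9 0 0 2 2 0], max=9
Drop 5: L rot2 at col 2 lands with bottom-row=1; cleared 0 line(s) (total 0); column heights now [8 9 3 3 3 2 0], max=9
Drop 6: T rot1 at col 2 lands with bottom-row=3; cleared 0 line(s) (total 0); column heights now [8 9 6 5 3 2 0], max=9

Answer: 8 9 6 5 3 2 0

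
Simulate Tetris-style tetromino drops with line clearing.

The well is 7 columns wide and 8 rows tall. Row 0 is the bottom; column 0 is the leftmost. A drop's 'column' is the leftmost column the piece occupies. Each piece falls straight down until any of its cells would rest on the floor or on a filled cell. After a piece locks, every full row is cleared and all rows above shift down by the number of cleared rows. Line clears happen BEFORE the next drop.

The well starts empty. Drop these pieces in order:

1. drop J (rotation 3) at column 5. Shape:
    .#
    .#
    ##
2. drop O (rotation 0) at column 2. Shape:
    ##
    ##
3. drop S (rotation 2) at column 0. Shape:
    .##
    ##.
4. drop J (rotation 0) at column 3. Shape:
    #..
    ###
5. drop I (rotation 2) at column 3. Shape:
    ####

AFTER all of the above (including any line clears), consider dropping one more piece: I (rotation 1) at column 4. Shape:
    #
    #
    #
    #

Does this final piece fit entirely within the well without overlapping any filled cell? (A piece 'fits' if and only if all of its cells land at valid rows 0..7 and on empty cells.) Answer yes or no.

Drop 1: J rot3 at col 5 lands with bottom-row=0; cleared 0 line(s) (total 0); column heights now [0 0 0 0 0 1 3], max=3
Drop 2: O rot0 at col 2 lands with bottom-row=0; cleared 0 line(s) (total 0); column heights now [0 0 2 2 0 1 3], max=3
Drop 3: S rot2 at col 0 lands with bottom-row=1; cleared 0 line(s) (total 0); column heights now [2 3 3 2 0 1 3], max=3
Drop 4: J rot0 at col 3 lands with bottom-row=2; cleared 0 line(s) (total 0); column heights now [2 3 3 4 3 3 3], max=4
Drop 5: I rot2 at col 3 lands with bottom-row=4; cleared 0 line(s) (total 0); column heights now [2 3 3 5 5 5 5], max=5
Test piece I rot1 at col 4 (width 1): heights before test = [2 3 3 5 5 5 5]; fits = False

Answer: no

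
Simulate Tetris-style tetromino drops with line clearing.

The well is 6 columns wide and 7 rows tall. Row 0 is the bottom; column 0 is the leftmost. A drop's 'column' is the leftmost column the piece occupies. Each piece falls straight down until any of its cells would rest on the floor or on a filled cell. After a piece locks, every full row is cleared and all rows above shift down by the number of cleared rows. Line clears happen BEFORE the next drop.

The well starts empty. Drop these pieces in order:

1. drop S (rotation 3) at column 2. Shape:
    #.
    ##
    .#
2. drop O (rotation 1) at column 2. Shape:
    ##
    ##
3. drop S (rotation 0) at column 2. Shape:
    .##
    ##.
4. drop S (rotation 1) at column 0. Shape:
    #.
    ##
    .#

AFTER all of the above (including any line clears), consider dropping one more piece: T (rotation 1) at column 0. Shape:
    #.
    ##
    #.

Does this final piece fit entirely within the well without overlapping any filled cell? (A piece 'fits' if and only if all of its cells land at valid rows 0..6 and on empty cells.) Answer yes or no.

Drop 1: S rot3 at col 2 lands with bottom-row=0; cleared 0 line(s) (total 0); column heights now [0 0 3 2 0 0], max=3
Drop 2: O rot1 at col 2 lands with bottom-row=3; cleared 0 line(s) (total 0); column heights now [0 0 5 5 0 0], max=5
Drop 3: S rot0 at col 2 lands with bottom-row=5; cleared 0 line(s) (total 0); column heights now [0 0 6 7 7 0], max=7
Drop 4: S rot1 at col 0 lands with bottom-row=0; cleared 0 line(s) (total 0); column heights now [3 2 6 7 7 0], max=7
Test piece T rot1 at col 0 (width 2): heights before test = [3 2 6 7 7 0]; fits = True

Answer: yes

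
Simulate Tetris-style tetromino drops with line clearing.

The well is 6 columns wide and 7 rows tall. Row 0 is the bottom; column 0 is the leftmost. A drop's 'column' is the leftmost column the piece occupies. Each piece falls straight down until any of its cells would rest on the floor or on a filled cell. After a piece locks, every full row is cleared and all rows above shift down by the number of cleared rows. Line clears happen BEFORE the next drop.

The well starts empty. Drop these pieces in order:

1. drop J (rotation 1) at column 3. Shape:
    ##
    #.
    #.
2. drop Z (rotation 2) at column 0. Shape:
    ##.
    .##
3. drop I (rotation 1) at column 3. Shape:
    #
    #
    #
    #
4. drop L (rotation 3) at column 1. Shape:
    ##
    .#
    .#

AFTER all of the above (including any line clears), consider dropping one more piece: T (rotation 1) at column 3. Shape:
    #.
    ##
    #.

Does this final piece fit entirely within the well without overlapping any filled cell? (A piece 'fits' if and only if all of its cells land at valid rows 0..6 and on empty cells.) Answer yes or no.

Drop 1: J rot1 at col 3 lands with bottom-row=0; cleared 0 line(s) (total 0); column heights now [0 0 0 3 3 0], max=3
Drop 2: Z rot2 at col 0 lands with bottom-row=0; cleared 0 line(s) (total 0); column heights now [2 2 1 3 3 0], max=3
Drop 3: I rot1 at col 3 lands with bottom-row=3; cleared 0 line(s) (total 0); column heights now [2 2 1 7 3 0], max=7
Drop 4: L rot3 at col 1 lands with bottom-row=1; cleared 0 line(s) (total 0); column heights now [2 4 4 7 3 0], max=7
Test piece T rot1 at col 3 (width 2): heights before test = [2 4 4 7 3 0]; fits = False

Answer: no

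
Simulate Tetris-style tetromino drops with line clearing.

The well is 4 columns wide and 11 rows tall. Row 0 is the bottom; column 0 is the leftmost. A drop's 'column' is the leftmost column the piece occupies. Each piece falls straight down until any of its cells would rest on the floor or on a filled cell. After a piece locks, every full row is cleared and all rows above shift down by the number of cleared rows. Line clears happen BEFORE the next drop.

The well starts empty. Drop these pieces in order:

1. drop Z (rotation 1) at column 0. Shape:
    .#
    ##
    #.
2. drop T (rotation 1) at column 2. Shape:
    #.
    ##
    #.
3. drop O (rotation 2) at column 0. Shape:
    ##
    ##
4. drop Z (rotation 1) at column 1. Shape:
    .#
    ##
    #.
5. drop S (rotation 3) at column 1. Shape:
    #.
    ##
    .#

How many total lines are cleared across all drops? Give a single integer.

Drop 1: Z rot1 at col 0 lands with bottom-row=0; cleared 0 line(s) (total 0); column heights now [2 3 0 0], max=3
Drop 2: T rot1 at col 2 lands with bottom-row=0; cleared 1 line(s) (total 1); column heights now [1 2 2 0], max=2
Drop 3: O rot2 at col 0 lands with bottom-row=2; cleared 0 line(s) (total 1); column heights now [4 4 2 0], max=4
Drop 4: Z rot1 at col 1 lands with bottom-row=4; cleared 0 line(s) (total 1); column heights now [4 6 7 0], max=7
Drop 5: S rot3 at col 1 lands with bottom-row=7; cleared 0 line(s) (total 1); column heights now [4 10 9 0], max=10

Answer: 1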